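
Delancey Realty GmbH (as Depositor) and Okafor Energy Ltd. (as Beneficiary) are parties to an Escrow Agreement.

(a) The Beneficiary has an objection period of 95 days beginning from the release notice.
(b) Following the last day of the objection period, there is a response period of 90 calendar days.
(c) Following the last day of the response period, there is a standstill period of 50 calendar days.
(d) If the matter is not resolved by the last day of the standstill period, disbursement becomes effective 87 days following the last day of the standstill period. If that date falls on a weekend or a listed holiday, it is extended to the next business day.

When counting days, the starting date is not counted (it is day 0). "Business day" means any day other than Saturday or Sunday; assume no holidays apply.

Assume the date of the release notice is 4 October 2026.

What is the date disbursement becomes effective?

Adding 95 calendar days to 4 October 2026 gives 7 January 2027, which is the last day of the objection period.
The last day of the response period: 7 January 2027 + 90 days = 7 April 2027.
Adding 50 calendar days to 7 April 2027 gives 27 May 2027, which is the last day of the standstill period.
The date disbursement becomes effective: 87 calendar days after 27 May 2027 is 22 August 2027. That falls on a Sunday, so it rolls to the next business day, Monday, 23 August 2027.

23 August 2027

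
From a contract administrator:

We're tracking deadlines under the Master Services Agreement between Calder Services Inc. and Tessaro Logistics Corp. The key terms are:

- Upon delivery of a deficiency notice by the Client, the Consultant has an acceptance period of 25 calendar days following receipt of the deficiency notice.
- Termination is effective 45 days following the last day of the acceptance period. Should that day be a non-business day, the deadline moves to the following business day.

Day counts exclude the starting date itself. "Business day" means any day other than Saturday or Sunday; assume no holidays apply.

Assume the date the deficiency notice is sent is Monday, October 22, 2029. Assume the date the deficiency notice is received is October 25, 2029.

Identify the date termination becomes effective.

January 3, 2030

The last day of the acceptance period: 25 calendar days after October 25, 2029 is November 19, 2029.
The date termination becomes effective: November 19, 2029 + 45 days = January 3, 2030. January 3, 2030 is a Thursday, so no roll-forward applies.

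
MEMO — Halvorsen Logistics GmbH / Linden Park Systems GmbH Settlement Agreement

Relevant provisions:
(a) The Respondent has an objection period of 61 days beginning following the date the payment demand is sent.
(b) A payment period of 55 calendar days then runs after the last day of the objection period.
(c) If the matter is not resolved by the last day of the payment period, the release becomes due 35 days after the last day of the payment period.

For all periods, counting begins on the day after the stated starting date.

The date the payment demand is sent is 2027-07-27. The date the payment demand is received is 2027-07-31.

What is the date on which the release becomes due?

The last day of the objection period: 61 calendar days after 2027-07-27 is 2027-09-26.
Adding 55 calendar days to 2027-09-26 gives 2027-11-20, which is the last day of the payment period.
The date on which the release becomes due: 35 calendar days after 2027-11-20 is 2027-12-25.

2027-12-25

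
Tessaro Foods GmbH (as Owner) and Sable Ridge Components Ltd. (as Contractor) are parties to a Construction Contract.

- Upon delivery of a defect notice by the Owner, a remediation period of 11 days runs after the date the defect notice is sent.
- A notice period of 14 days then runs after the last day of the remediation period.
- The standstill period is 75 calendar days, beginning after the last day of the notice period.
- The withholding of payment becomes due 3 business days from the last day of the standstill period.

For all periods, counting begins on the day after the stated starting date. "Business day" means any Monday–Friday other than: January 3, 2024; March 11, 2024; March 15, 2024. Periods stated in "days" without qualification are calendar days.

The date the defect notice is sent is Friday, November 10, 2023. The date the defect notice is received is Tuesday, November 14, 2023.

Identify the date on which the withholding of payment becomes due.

February 21, 2024

The last day of the remediation period: 11 calendar days after November 10, 2023 is November 21, 2023.
The last day of the notice period: 14 calendar days after November 21, 2023 is December 5, 2023.
The last day of the standstill period: December 5, 2023 + 75 days = February 18, 2024.
The date on which the withholding of payment becomes due: 3 business days after Sunday, February 18, 2024, skipping weekends — Feb 19, Feb 20, Feb 21 — lands on Wednesday, February 21, 2024.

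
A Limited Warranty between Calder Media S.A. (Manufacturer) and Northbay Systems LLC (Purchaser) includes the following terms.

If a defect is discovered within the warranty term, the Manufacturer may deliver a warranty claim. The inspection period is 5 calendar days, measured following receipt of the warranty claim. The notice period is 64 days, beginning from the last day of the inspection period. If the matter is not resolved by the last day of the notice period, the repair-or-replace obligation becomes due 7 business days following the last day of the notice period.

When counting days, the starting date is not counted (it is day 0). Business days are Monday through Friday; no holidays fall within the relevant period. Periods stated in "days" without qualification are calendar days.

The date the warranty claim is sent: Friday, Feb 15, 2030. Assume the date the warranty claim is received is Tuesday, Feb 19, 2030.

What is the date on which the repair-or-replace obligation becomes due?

Adding 5 calendar days to Feb 19, 2030 gives Feb 24, 2030, which is the last day of the inspection period.
Adding 64 calendar days to Feb 24, 2030 gives Apr 29, 2030, which is the last day of the notice period.
From Monday, Apr 29, 2030, 7 business days (Apr 30, May 1, May 2, May 3, May 6, May 7, May 8, skipping weekends) brings us to Wednesday, May 8, 2030, which is the date on which the repair-or-replace obligation becomes due.

May 8, 2030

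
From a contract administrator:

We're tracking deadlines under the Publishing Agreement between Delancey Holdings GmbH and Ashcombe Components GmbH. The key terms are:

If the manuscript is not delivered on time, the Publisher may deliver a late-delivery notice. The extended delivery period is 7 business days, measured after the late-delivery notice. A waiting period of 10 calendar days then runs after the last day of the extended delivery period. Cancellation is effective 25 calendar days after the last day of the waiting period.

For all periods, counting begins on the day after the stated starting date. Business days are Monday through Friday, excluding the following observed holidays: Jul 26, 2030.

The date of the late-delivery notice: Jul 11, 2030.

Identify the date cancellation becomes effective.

The last day of the extended delivery period: 7 business days after Thursday, Jul 11, 2030, skipping weekends — Jul 12, Jul 15, Jul 16, Jul 17, Jul 18, Jul 19, Jul 22 — lands on Monday, Jul 22, 2030.
The last day of the waiting period: 10 calendar days after Jul 22, 2030 is Aug 1, 2030.
Adding 25 calendar days to Aug 1, 2030 gives Aug 26, 2030, which is the date cancellation becomes effective.

Aug 26, 2030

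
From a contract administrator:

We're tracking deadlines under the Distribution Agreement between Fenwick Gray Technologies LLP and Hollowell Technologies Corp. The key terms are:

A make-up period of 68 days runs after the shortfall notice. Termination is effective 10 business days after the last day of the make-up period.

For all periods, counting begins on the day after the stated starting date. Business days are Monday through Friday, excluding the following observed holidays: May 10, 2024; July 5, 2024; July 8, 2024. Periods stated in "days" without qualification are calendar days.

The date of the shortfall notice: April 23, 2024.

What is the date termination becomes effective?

Adding 68 calendar days to April 23, 2024 gives June 30, 2024, which is the last day of the make-up period.
From Sunday, June 30, 2024, 10 business days (Jul 1, Jul 2, Jul 3, Jul 4, Jul 9, Jul 10, Jul 11, Jul 12, Jul 15, Jul 16, skipping weekends and the listed holidays on Jul 5, Jul 8) brings us to Tuesday, July 16, 2024, which is the date termination becomes effective.

July 16, 2024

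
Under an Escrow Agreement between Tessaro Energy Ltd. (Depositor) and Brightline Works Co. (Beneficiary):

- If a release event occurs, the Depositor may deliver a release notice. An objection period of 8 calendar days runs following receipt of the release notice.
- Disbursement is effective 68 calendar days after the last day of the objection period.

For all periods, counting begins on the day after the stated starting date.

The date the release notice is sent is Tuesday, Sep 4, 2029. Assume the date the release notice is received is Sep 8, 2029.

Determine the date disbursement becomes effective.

Nov 23, 2029

The last day of the objection period: 8 calendar days after Sep 8, 2029 is Sep 16, 2029.
The date disbursement becomes effective: 68 calendar days after Sep 16, 2029 is Nov 23, 2029.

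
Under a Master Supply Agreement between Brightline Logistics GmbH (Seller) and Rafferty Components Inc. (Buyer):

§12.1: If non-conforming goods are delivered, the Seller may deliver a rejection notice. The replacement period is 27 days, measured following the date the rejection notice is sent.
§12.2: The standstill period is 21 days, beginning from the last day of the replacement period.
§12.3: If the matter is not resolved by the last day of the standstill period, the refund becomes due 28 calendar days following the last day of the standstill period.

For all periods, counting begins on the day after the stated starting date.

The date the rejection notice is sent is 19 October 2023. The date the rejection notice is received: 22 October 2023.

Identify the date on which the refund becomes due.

Adding 27 calendar days to 19 October 2023 gives 15 November 2023, which is the last day of the replacement period.
The last day of the standstill period: 15 November 2023 + 21 days = 6 December 2023.
Adding 28 calendar days to 6 December 2023 gives 3 January 2024, which is the date on which the refund becomes due.

3 January 2024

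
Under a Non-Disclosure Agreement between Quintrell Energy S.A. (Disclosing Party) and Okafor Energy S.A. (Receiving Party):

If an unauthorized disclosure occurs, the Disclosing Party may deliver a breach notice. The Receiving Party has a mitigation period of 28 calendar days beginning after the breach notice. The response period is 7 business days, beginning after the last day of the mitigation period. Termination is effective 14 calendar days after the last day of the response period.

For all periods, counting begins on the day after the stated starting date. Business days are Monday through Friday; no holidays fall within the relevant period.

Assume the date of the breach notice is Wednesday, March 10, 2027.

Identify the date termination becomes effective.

April 30, 2027

The last day of the mitigation period: 28 calendar days after March 10, 2027 is April 7, 2027.
The last day of the response period: 7 business days after Wednesday, April 7, 2027, skipping weekends — Apr 8, Apr 9, Apr 12, Apr 13, Apr 14, Apr 15, Apr 16 — lands on Friday, April 16, 2027.
The date termination becomes effective: April 16, 2027 + 14 days = April 30, 2027.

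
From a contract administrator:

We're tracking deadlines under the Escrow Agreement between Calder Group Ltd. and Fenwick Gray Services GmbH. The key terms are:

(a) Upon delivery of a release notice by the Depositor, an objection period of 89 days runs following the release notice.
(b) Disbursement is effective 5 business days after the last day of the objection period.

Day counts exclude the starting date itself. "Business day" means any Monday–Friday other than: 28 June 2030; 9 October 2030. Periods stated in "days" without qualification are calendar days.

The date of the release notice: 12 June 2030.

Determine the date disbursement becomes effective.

The last day of the objection period: 12 June 2030 + 89 days = 9 September 2030.
The date disbursement becomes effective: counting 5 business days from Monday, 9 September 2030 (Sep 10, Sep 11, Sep 12, Sep 13, Sep 16, skipping weekends) reaches Monday, 16 September 2030.

16 September 2030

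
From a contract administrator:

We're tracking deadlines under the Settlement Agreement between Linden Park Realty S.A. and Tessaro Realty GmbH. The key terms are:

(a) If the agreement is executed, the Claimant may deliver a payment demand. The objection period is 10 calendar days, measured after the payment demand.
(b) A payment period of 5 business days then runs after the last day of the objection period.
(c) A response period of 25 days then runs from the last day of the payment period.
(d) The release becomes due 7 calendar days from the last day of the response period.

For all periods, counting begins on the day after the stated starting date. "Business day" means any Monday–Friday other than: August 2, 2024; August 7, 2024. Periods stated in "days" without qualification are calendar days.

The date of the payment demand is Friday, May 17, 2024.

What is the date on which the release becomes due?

July 5, 2024

The last day of the objection period: May 17, 2024 + 10 days = May 27, 2024.
The last day of the payment period: 5 business days after Monday, May 27, 2024, skipping weekends — May 28, May 29, May 30, May 31, Jun 3 — lands on Monday, June 3, 2024.
The last day of the response period: 25 calendar days after June 3, 2024 is June 28, 2024.
Adding 7 calendar days to June 28, 2024 gives July 5, 2024, which is the date on which the release becomes due.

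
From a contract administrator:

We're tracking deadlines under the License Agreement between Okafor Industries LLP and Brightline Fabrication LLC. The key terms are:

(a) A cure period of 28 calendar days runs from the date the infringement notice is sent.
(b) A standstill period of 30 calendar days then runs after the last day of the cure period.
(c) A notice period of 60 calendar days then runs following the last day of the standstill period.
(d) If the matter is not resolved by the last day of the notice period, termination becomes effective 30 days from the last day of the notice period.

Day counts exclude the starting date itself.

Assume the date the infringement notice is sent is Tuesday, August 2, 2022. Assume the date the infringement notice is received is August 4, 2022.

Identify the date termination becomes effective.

December 28, 2022

Adding 28 calendar days to August 2, 2022 gives August 30, 2022, which is the last day of the cure period.
The last day of the standstill period: August 30, 2022 + 30 days = September 29, 2022.
The last day of the notice period: 60 calendar days after September 29, 2022 is November 28, 2022.
The date termination becomes effective: 30 calendar days after November 28, 2022 is December 28, 2022.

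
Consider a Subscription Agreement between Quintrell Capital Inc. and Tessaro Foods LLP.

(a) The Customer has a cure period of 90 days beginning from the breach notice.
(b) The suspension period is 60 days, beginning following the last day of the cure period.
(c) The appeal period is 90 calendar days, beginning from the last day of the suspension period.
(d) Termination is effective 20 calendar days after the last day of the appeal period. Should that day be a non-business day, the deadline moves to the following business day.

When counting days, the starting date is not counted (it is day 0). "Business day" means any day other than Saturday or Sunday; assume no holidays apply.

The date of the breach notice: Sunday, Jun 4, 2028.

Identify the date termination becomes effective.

Feb 19, 2029

Adding 90 calendar days to Jun 4, 2028 gives Sep 2, 2028, which is the last day of the cure period.
Adding 60 calendar days to Sep 2, 2028 gives Nov 1, 2028, which is the last day of the suspension period.
The last day of the appeal period: 90 calendar days after Nov 1, 2028 is Jan 30, 2029.
Adding 20 calendar days to Jan 30, 2029 gives Feb 19, 2029, which is the date termination becomes effective. Feb 19, 2029 is a Monday, so no roll-forward applies.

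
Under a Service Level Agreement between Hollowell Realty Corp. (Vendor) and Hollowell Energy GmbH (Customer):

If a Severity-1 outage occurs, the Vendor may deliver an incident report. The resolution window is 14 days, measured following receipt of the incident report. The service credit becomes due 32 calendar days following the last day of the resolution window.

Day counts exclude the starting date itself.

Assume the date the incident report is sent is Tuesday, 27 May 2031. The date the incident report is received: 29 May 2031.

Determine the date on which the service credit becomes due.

14 July 2031

The last day of the resolution window: 14 calendar days after 29 May 2031 is 12 June 2031.
Adding 32 calendar days to 12 June 2031 gives 14 July 2031, which is the date on which the service credit becomes due.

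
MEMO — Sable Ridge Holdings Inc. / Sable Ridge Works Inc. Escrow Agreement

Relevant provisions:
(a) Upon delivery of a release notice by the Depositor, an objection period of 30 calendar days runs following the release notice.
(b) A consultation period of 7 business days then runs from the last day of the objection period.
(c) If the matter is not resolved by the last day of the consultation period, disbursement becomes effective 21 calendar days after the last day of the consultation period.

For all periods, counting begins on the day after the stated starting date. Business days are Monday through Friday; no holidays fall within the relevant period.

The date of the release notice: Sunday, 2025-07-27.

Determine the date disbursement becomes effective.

The last day of the objection period: 2025-07-27 + 30 days = 2025-08-26.
The last day of the consultation period: counting 7 business days from Tuesday, 2025-08-26 (Aug 27, Aug 28, Aug 29, Sep 1, Sep 2, Sep 3, Sep 4, skipping weekends) reaches Thursday, 2025-09-04.
The date disbursement becomes effective: 2025-09-04 + 21 days = 2025-09-25.

2025-09-25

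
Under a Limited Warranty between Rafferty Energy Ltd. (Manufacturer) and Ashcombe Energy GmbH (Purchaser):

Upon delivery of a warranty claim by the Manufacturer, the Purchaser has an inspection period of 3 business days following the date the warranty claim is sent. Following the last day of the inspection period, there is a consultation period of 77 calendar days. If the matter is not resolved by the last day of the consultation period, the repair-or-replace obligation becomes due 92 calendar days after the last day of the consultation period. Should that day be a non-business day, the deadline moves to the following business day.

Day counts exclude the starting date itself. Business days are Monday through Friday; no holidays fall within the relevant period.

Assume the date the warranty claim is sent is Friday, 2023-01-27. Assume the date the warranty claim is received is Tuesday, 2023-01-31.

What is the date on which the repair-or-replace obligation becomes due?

2023-07-20

The last day of the inspection period: 3 business days after Friday, 2023-01-27, skipping weekends — Jan 30, Jan 31, Feb 1 — lands on Wednesday, 2023-02-01.
Adding 77 calendar days to 2023-02-01 gives 2023-04-19, which is the last day of the consultation period.
The date on which the repair-or-replace obligation becomes due: 2023-04-19 + 92 days = 2023-07-20. 2023-07-20 is a Thursday, so no roll-forward applies.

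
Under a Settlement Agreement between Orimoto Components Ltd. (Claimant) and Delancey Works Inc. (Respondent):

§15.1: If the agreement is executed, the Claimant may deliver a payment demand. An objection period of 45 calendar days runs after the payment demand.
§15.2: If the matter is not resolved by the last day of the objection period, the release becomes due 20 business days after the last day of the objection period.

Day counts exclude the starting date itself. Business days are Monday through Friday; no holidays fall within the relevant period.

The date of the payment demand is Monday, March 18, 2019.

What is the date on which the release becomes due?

May 30, 2019

The last day of the objection period: 45 calendar days after March 18, 2019 is May 2, 2019.
The date on which the release becomes due: 20 business days after Thursday, May 2, 2019, skipping weekends — May 3, May 6, May 7, May 8, …, May 28, May 29, May 30 — lands on Thursday, May 30, 2019.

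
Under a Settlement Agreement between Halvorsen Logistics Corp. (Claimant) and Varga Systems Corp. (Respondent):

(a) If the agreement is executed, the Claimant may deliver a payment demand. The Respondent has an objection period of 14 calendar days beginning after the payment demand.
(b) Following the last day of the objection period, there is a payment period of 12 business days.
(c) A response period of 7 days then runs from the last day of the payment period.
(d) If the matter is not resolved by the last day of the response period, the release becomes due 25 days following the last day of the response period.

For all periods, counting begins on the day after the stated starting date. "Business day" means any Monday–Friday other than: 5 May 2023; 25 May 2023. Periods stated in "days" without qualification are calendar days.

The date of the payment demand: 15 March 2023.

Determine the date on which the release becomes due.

16 May 2023

The last day of the objection period: 15 March 2023 + 14 days = 29 March 2023.
The last day of the payment period: 12 business days after Wednesday, 29 March 2023, skipping weekends — Mar 30, Mar 31, Apr 3, Apr 4, …, Apr 12, Apr 13, Apr 14 — lands on Friday, 14 April 2023.
Adding 7 calendar days to 14 April 2023 gives 21 April 2023, which is the last day of the response period.
Adding 25 calendar days to 21 April 2023 gives 16 May 2023, which is the date on which the release becomes due.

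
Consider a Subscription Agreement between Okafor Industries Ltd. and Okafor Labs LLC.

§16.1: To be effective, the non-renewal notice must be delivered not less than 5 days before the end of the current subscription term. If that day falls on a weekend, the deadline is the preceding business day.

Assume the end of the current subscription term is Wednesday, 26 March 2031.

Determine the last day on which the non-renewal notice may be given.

21 March 2031

Counting back 5 calendar days from 26 March 2031 gives 21 March 2031. That is a Friday, so no adjustment is needed.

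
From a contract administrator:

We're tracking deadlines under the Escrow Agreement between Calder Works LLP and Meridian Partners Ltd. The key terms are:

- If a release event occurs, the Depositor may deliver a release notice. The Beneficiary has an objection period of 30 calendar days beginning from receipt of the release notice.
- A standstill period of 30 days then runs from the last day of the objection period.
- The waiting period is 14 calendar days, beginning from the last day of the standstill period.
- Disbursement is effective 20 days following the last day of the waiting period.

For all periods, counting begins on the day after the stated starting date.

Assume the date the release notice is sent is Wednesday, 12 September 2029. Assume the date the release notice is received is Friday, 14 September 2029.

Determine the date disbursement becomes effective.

17 December 2029

The last day of the objection period: 30 calendar days after 14 September 2029 is 14 October 2029.
The last day of the standstill period: 14 October 2029 + 30 days = 13 November 2029.
The last day of the waiting period: 13 November 2029 + 14 days = 27 November 2029.
The date disbursement becomes effective: 20 calendar days after 27 November 2029 is 17 December 2029.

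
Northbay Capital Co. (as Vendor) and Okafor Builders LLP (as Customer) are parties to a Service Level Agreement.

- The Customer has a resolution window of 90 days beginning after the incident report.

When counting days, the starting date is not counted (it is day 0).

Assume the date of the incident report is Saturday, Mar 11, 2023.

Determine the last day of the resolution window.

The last day of the resolution window: Mar 11, 2023 + 90 days = Jun 9, 2023.

Jun 9, 2023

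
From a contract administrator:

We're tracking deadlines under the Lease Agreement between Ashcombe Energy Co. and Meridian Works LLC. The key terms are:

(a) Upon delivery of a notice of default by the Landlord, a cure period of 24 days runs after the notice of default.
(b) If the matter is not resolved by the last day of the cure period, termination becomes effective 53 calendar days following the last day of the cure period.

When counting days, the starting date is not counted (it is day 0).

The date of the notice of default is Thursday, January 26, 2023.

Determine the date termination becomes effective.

The last day of the cure period: 24 calendar days after January 26, 2023 is February 19, 2023.
Adding 53 calendar days to February 19, 2023 gives April 13, 2023, which is the date termination becomes effective.

April 13, 2023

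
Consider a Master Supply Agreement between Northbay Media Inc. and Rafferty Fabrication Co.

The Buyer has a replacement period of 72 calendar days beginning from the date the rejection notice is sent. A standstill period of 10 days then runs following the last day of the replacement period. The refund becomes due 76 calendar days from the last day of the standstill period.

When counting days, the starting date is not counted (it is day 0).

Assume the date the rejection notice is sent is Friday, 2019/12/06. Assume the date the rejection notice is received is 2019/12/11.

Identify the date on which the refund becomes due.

The last day of the replacement period: 2019/12/06 + 72 days = 2020/02/16.
Adding 10 calendar days to 2020/02/16 gives 2020/02/26, which is the last day of the standstill period.
Adding 76 calendar days to 2020/02/26 gives 2020/05/12, which is the date on which the refund becomes due.

2020/05/12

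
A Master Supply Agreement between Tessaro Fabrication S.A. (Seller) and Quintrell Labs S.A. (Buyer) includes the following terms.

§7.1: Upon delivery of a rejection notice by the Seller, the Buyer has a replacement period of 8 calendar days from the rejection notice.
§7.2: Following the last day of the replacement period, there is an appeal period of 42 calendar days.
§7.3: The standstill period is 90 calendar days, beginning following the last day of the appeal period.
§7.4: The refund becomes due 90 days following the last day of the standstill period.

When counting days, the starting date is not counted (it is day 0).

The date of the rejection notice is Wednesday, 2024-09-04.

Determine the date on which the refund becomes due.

The last day of the replacement period: 8 calendar days after 2024-09-04 is 2024-09-12.
Adding 42 calendar days to 2024-09-12 gives 2024-10-24, which is the last day of the appeal period.
The last day of the standstill period: 2024-10-24 + 90 days = 2025-01-22.
The date on which the refund becomes due: 2025-01-22 + 90 days = 2025-04-22.

2025-04-22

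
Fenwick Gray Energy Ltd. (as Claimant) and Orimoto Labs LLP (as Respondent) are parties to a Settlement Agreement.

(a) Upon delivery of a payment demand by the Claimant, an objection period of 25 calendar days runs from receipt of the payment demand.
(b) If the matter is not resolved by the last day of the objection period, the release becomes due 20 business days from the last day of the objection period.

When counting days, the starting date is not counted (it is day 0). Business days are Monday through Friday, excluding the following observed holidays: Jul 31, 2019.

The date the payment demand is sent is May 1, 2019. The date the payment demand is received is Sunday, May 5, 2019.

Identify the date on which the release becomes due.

Jun 27, 2019

The last day of the objection period: May 5, 2019 + 25 days = May 30, 2019.
The date on which the release becomes due: counting 20 business days from Thursday, May 30, 2019 (May 31, Jun 3, Jun 4, Jun 5, …, Jun 25, Jun 26, Jun 27, skipping weekends) reaches Thursday, Jun 27, 2019.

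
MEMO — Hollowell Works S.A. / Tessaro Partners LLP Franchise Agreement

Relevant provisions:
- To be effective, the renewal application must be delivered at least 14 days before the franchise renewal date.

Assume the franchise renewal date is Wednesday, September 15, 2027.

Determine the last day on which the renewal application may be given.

Counting back 14 calendar days from September 15, 2027 gives September 1, 2027.

September 1, 2027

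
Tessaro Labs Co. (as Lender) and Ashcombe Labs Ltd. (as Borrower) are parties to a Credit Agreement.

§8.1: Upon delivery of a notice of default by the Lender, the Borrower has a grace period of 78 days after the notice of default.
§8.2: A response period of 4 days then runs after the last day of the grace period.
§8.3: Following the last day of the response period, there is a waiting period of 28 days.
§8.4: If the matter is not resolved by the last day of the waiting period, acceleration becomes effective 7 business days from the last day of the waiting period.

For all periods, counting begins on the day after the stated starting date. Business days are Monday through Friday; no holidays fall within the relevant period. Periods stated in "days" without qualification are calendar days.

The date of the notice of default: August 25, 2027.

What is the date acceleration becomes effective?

December 22, 2027

The last day of the grace period: August 25, 2027 + 78 days = November 11, 2027.
The last day of the response period: 4 calendar days after November 11, 2027 is November 15, 2027.
The last day of the waiting period: November 15, 2027 + 28 days = December 13, 2027.
The date acceleration becomes effective: 7 business days after Monday, December 13, 2027, skipping weekends — Dec 14, Dec 15, Dec 16, Dec 17, Dec 20, Dec 21, Dec 22 — lands on Wednesday, December 22, 2027.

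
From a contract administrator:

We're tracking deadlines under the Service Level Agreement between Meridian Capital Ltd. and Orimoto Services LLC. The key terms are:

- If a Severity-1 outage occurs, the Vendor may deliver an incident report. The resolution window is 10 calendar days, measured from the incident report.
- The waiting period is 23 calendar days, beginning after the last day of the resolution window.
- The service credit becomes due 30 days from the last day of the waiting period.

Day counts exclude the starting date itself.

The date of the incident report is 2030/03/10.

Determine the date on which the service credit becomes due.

2030/05/12

The last day of the resolution window: 10 calendar days after 2030/03/10 is 2030/03/20.
The last day of the waiting period: 23 calendar days after 2030/03/20 is 2030/04/12.
The date on which the service credit becomes due: 2030/04/12 + 30 days = 2030/05/12.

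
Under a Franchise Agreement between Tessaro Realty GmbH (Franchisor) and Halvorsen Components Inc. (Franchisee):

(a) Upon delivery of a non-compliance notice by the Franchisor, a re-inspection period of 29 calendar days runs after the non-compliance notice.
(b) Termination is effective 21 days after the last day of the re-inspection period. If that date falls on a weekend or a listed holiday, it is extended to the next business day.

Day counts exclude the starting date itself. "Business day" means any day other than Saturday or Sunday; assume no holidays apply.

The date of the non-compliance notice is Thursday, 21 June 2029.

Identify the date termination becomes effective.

10 August 2029

The last day of the re-inspection period: 29 calendar days after 21 June 2029 is 20 July 2029.
Adding 21 calendar days to 20 July 2029 gives 10 August 2029, which is the date termination becomes effective. 10 August 2029 is a Friday, so no roll-forward applies.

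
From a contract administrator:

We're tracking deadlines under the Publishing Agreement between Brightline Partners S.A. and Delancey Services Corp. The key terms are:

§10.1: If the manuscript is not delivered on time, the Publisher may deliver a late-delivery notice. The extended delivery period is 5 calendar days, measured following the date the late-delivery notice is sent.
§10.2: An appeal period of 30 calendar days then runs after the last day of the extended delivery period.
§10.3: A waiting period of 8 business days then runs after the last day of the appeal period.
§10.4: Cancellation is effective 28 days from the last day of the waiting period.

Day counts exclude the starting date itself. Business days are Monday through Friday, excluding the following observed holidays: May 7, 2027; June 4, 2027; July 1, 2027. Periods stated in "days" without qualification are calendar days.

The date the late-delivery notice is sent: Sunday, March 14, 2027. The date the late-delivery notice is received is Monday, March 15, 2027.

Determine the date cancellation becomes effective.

May 26, 2027

The last day of the extended delivery period: 5 calendar days after March 14, 2027 is March 19, 2027.
Adding 30 calendar days to March 19, 2027 gives April 18, 2027, which is the last day of the appeal period.
The last day of the waiting period: 8 business days after Sunday, April 18, 2027, skipping weekends — Apr 19, Apr 20, Apr 21, Apr 22, Apr 23, Apr 26, Apr 27, Apr 28 — lands on Wednesday, April 28, 2027.
Adding 28 calendar days to April 28, 2027 gives May 26, 2027, which is the date cancellation becomes effective.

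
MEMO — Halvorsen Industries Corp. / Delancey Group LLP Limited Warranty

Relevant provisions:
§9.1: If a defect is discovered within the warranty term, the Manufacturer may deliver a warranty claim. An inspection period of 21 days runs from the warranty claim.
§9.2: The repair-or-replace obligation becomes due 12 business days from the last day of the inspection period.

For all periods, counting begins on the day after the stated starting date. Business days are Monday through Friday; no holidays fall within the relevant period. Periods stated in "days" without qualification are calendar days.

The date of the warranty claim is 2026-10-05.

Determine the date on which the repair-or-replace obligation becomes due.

2026-11-11

The last day of the inspection period: 2026-10-05 + 21 days = 2026-10-26.
The date on which the repair-or-replace obligation becomes due: counting 12 business days from Monday, 2026-10-26 (Oct 27, Oct 28, Oct 29, Oct 30, …, Nov 9, Nov 10, Nov 11, skipping weekends) reaches Wednesday, 2026-11-11.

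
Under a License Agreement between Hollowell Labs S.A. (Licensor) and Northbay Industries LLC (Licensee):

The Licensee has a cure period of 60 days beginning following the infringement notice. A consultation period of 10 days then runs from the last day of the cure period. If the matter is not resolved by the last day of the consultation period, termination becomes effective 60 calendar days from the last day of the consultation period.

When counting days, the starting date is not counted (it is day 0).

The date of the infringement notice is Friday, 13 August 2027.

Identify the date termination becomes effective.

21 December 2027

The last day of the cure period: 60 calendar days after 13 August 2027 is 12 October 2027.
The last day of the consultation period: 10 calendar days after 12 October 2027 is 22 October 2027.
The date termination becomes effective: 22 October 2027 + 60 days = 21 December 2027.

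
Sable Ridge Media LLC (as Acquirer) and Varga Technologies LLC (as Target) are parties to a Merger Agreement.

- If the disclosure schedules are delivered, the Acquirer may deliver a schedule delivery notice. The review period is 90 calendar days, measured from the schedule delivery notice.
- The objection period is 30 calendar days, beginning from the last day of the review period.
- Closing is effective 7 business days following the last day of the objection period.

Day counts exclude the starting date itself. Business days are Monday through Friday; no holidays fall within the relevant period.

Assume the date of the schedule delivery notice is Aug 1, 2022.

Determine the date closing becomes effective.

Dec 8, 2022

Adding 90 calendar days to Aug 1, 2022 gives Oct 30, 2022, which is the last day of the review period.
The last day of the objection period: 30 calendar days after Oct 30, 2022 is Nov 29, 2022.
The date closing becomes effective: 7 business days after Tuesday, Nov 29, 2022, skipping weekends — Nov 30, Dec 1, Dec 2, Dec 5, Dec 6, Dec 7, Dec 8 — lands on Thursday, Dec 8, 2022.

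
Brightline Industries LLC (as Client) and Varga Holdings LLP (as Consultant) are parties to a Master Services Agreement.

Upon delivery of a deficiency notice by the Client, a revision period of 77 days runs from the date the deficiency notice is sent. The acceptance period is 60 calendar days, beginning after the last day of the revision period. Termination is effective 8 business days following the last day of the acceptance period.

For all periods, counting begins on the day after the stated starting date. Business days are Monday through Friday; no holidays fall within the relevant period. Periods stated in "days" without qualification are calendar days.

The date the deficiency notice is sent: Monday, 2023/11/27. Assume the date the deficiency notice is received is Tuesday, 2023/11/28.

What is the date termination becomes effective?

2024/04/24

Adding 77 calendar days to 2023/11/27 gives 2024/02/12, which is the last day of the revision period.
The last day of the acceptance period: 2024/02/12 + 60 days = 2024/04/12.
The date termination becomes effective: counting 8 business days from Friday, 2024/04/12 (Apr 15, Apr 16, Apr 17, Apr 18, Apr 19, Apr 22, Apr 23, Apr 24, skipping weekends) reaches Wednesday, 2024/04/24.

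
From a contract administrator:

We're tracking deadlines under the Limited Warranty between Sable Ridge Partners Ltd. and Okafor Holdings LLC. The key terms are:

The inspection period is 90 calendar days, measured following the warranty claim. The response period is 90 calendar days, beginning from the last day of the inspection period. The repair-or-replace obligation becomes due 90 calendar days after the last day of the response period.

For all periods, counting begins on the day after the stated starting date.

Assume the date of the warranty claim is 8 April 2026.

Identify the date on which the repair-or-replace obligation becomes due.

The last day of the inspection period: 8 April 2026 + 90 days = 7 July 2026.
The last day of the response period: 90 calendar days after 7 July 2026 is 5 October 2026.
The date on which the repair-or-replace obligation becomes due: 5 October 2026 + 90 days = 3 January 2027.

3 January 2027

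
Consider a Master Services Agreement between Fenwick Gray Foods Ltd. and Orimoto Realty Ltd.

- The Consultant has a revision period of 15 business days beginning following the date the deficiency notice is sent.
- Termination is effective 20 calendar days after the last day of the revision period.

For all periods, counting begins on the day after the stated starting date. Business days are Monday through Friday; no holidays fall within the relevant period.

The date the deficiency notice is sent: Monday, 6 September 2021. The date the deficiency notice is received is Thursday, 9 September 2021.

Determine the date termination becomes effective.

17 October 2021

The last day of the revision period: 15 business days after Monday, 6 September 2021, skipping weekends — Sep 7, Sep 8, Sep 9, Sep 10, …, Sep 23, Sep 24, Sep 27 — lands on Monday, 27 September 2021.
The date termination becomes effective: 27 September 2021 + 20 days = 17 October 2021.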